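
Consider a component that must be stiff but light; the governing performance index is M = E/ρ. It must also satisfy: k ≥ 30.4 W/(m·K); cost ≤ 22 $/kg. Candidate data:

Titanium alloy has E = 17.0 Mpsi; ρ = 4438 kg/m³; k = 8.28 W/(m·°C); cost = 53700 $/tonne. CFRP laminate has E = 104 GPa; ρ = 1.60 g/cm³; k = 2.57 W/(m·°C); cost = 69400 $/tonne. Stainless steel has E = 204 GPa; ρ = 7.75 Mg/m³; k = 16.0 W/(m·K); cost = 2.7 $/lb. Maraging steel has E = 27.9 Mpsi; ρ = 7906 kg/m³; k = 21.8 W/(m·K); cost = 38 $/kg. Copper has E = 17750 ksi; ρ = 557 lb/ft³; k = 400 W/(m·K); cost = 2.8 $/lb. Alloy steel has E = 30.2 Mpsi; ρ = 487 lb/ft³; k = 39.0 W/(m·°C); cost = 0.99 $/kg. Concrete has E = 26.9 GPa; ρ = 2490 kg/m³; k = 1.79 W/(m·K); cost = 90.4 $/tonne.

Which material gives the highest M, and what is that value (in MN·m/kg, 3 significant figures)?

Screen on constraints: k ≥ 30.4 W/(m·K); cost ≤ 22 $/kg. Survivors: copper, alloy steel.
In SI units:
  copper: E = 122.4 GPa, ρ = 8922 kg/m³
  alloy steel: E = 208.2 GPa, ρ = 7801 kg/m³
  alloy steel: M = 26.7 MN·m/kg
  copper: M = 13.7 MN·m/kg
Alloy steel ranks first.

alloy steel, M = 26.7 MN·m/kg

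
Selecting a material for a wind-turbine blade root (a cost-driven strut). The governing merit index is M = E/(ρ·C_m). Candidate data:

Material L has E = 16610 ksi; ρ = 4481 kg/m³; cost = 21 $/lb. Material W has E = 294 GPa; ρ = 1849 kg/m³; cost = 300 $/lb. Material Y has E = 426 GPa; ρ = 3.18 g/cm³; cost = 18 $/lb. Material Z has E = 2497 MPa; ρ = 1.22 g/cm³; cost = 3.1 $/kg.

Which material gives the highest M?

In SI units:
  material L: E = 114.5 GPa, ρ = 4481 kg/m³, cost = 46.30 $/kg
  material W: E = 294.0 GPa, ρ = 1849 kg/m³, cost = 661.4 $/kg
  material Y: E = 426.0 GPa, ρ = 3180 kg/m³, cost = 39.68 $/kg
  material Z: E = 2.497 GPa, ρ = 1220 kg/m³, cost = 3.100 $/kg
  material Y: M = 3.38 MN·m per $
  material Z: M = 0.660 MN·m per $
  material L: M = 0.552 MN·m per $
  material W: M = 0.240 MN·m per $
The maximum is for material Y.

material Y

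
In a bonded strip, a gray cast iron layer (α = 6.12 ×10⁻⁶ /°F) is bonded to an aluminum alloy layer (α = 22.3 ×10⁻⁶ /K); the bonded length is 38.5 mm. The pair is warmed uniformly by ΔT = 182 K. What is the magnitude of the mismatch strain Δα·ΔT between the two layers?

gray cast iron: α = 6.12×10⁻⁶/°F × 9/5 = 11.0×10⁻⁶/K.
Δα = |11.0 − 22.3|×10⁻⁶/K = 11.3×10⁻⁶/K.
Mismatch strain = Δα·ΔT = 11.3×10⁻⁶ × 182.0 = 2.05×10⁻³.

2.05×10⁻³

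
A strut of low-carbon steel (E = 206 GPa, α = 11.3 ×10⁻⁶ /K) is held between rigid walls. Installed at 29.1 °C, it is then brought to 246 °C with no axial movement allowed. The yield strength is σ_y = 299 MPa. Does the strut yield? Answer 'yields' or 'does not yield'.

ΔT = 216.9 K. Constrained thermal stress σ = E·α·ΔT = 206.0×10³ MPa × 11.3×10⁻⁶ × 216.9 = 505 MPa (compressive).
Compare to σ_y = 299 MPa: σ ≥ σ_y, so it yields.

yields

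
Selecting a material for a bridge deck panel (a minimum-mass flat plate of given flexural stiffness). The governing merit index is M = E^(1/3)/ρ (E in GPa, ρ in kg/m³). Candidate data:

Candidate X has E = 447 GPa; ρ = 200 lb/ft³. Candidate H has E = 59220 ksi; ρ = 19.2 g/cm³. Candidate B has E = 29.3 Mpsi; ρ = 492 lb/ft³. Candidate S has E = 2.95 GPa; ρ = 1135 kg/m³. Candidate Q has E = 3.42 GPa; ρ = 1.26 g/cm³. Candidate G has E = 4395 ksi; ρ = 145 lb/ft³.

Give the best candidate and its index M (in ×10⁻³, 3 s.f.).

candidate X, M = 2.39×10⁻³

Normalizing units and computing the index:
  candidate X: E = 447.0 GPa, ρ = 3204 kg/m³
  candidate H: E = 408.3 GPa, ρ = 19200 kg/m³
  candidate B: E = 202.0 GPa, ρ = 7881 kg/m³
  candidate S: E = 2.950 GPa, ρ = 1135 kg/m³
  candidate Q: E = 3.420 GPa, ρ = 1260 kg/m³
  candidate G: E = 30.30 GPa, ρ = 2323 kg/m³
  candidate X: M = 2.39×10⁻³
  candidate G: M = 1.34×10⁻³
  candidate S: M = 1.26×10⁻³
  candidate Q: M = 1.20×10⁻³
  candidate B: M = 0.745×10⁻³
  candidate H: M = 0.386×10⁻³
Candidate X has the largest M.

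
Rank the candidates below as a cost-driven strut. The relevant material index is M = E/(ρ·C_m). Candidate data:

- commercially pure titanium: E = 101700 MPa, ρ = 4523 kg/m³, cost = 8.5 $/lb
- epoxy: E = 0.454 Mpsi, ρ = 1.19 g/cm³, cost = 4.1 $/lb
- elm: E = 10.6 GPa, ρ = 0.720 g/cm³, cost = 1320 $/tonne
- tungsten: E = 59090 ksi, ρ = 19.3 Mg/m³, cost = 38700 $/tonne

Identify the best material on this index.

Normalizing units and computing the index:
  commercially pure titanium: E = 101.7 GPa, ρ = 4523 kg/m³, cost = 18.74 $/kg
  epoxy: E = 3.130 GPa, ρ = 1190 kg/m³, cost = 9.039 $/kg
  elm: E = 10.60 GPa, ρ = 720.0 kg/m³, cost = 1.320 $/kg
  tungsten: E = 407.4 GPa, ρ = 19300 kg/m³, cost = 38.70 $/kg
  elm: M = 11.2 MN·m per $
  commercially pure titanium: M = 1.20 MN·m per $
  tungsten: M = 0.545 MN·m per $
  epoxy: M = 0.291 MN·m per $
Elm has the largest M.

elm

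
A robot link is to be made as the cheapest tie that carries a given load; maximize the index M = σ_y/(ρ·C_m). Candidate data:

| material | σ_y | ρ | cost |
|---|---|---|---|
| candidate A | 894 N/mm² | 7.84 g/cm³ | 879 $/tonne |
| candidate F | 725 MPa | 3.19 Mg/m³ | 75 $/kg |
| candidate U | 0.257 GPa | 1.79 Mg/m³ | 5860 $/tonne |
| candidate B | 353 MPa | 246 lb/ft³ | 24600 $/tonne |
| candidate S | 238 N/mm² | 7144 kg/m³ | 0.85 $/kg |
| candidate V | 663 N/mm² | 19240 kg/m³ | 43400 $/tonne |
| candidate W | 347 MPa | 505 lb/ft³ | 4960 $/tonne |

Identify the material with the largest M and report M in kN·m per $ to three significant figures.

Normalizing units and computing the index:
  candidate A: σ_y = 894.0 MPa, ρ = 7840 kg/m³, cost = 0.8790 $/kg
  candidate F: σ_y = 725.0 MPa, ρ = 3190 kg/m³, cost = 75.00 $/kg
  candidate U: σ_y = 257.0 MPa, ρ = 1790 kg/m³, cost = 5.860 $/kg
  candidate B: σ_y = 353.0 MPa, ρ = 3941 kg/m³, cost = 24.60 $/kg
  candidate S: σ_y = 238.0 MPa, ρ = 7144 kg/m³, cost = 0.8500 $/kg
  candidate V: σ_y = 663.0 MPa, ρ = 19240 kg/m³, cost = 43.40 $/kg
  candidate W: σ_y = 347.0 MPa, ρ = 8089 kg/m³, cost = 4.960 $/kg
  candidate A: M = 130 kN·m per $
  candidate S: M = 39.2 kN·m per $
  candidate U: M = 24.5 kN·m per $
  candidate W: M = 8.65 kN·m per $
  candidate B: M = 3.64 kN·m per $
  candidate F: M = 3.03 kN·m per $
  candidate V: M = 0.794 kN·m per $
Highest index: candidate A.

candidate A, M = 130 kN·m per $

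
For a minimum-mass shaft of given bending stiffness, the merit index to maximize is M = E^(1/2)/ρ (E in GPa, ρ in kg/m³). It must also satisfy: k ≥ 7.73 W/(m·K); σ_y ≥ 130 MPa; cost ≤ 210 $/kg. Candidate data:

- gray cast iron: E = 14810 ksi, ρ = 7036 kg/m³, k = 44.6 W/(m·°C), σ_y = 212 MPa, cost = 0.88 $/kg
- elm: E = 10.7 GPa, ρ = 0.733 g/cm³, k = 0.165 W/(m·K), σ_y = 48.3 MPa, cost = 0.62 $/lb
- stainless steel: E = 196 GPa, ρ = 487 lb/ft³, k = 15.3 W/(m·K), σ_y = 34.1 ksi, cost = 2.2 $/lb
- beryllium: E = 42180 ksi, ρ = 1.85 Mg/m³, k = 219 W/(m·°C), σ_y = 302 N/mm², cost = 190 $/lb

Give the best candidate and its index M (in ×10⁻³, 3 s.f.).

Screen on constraints: k ≥ 7.73 W/(m·K); σ_y ≥ 130 MPa; cost ≤ 210 $/kg. Survivors: gray cast iron, stainless steel.
In SI units:
  gray cast iron: E = 102.1 GPa, ρ = 7036 kg/m³
  stainless steel: E = 196.0 GPa, ρ = 7801 kg/m³
  stainless steel: M = 1.79×10⁻³
  gray cast iron: M = 1.44×10⁻³
Stainless steel has the largest M.

stainless steel, M = 1.79×10⁻³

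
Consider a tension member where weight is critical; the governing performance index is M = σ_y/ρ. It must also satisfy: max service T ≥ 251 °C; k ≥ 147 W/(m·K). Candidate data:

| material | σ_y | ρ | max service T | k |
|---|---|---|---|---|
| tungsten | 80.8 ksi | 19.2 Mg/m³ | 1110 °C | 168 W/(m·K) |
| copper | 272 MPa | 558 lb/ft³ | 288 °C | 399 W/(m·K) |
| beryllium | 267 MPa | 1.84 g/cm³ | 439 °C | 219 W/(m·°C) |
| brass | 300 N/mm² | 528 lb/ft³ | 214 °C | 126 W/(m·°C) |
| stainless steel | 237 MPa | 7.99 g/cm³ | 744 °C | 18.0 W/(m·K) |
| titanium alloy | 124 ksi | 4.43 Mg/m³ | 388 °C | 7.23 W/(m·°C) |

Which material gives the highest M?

Screen on constraints: max service T ≥ 251 °C; k ≥ 147 W/(m·K). Survivors: tungsten, copper, beryllium.
In SI units:
  tungsten: σ_y = 557.1 MPa, ρ = 19200 kg/m³
  copper: σ_y = 272.0 MPa, ρ = 8938 kg/m³
  beryllium: σ_y = 267.0 MPa, ρ = 1840 kg/m³
  beryllium: M = 145 kN·m/kg
  copper: M = 30.4 kN·m/kg
  tungsten: M = 29.0 kN·m/kg
Beryllium has the largest M.

beryllium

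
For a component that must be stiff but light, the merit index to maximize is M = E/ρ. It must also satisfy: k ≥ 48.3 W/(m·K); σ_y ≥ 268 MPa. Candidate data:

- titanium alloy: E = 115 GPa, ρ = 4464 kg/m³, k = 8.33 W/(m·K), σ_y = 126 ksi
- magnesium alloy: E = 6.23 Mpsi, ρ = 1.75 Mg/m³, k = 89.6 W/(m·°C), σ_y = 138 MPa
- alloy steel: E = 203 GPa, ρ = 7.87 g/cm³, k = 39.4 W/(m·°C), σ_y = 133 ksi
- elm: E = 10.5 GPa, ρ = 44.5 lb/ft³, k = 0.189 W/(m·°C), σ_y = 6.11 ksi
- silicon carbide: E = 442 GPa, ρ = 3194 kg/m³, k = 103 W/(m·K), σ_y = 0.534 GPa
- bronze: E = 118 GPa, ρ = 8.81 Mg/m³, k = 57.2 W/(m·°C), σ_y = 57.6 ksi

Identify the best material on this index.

silicon carbide

Screen on constraints: k ≥ 48.3 W/(m·K); σ_y ≥ 268 MPa. Survivors: silicon carbide, bronze.
After converting to SI:
  silicon carbide: E = 442.0 GPa, ρ = 3194 kg/m³
  bronze: E = 118.0 GPa, ρ = 8810 kg/m³
  silicon carbide: M = 138 MN·m/kg
  bronze: M = 13.4 MN·m/kg
Highest index: silicon carbide.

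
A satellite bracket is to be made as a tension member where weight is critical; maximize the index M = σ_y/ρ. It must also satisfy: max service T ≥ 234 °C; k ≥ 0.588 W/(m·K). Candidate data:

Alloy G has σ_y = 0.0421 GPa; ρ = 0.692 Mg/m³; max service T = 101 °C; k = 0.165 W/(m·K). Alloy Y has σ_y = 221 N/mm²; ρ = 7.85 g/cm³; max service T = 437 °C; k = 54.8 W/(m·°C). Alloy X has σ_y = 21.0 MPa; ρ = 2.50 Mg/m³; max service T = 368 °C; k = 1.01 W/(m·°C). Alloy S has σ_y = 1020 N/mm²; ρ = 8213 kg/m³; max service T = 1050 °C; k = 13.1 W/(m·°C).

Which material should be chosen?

alloy S

Screen on constraints: max service T ≥ 234 °C; k ≥ 0.588 W/(m·K). Survivors: alloy Y, alloy X, alloy S.
After converting to SI:
  alloy Y: σ_y = 221.0 MPa, ρ = 7850 kg/m³
  alloy X: σ_y = 21.00 MPa, ρ = 2500 kg/m³
  alloy S: σ_y = 1020 MPa, ρ = 8213 kg/m³
  alloy S: M = 124 kN·m/kg
  alloy Y: M = 28.2 kN·m/kg
  alloy X: M = 8.40 kN·m/kg
Highest index: alloy S.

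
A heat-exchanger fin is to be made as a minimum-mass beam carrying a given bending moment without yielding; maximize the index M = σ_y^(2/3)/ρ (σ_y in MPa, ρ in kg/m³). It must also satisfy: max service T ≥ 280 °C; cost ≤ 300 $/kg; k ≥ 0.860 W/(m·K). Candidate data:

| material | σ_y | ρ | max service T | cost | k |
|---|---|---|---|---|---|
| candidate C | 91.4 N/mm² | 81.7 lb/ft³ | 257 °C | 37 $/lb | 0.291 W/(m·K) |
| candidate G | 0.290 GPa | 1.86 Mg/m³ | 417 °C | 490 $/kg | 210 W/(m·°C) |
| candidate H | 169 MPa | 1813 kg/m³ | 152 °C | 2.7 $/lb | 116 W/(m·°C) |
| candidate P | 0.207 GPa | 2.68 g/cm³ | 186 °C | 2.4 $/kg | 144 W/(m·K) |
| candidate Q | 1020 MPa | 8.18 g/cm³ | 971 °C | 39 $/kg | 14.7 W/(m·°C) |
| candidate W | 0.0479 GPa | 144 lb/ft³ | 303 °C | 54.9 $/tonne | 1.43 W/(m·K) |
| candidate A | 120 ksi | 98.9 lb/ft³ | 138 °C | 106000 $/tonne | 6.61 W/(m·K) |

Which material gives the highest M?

candidate Q

Screen on constraints: max service T ≥ 280 °C; cost ≤ 300 $/kg; k ≥ 0.860 W/(m·K). Survivors: candidate Q, candidate W.
Putting every candidate on a common basis:
  candidate Q: σ_y = 1020 MPa, ρ = 8180 kg/m³
  candidate W: σ_y = 47.90 MPa, ρ = 2307 kg/m³
  candidate Q: M = 12.4×10⁻³
  candidate W: M = 5.72×10⁻³
Candidate Q ranks first.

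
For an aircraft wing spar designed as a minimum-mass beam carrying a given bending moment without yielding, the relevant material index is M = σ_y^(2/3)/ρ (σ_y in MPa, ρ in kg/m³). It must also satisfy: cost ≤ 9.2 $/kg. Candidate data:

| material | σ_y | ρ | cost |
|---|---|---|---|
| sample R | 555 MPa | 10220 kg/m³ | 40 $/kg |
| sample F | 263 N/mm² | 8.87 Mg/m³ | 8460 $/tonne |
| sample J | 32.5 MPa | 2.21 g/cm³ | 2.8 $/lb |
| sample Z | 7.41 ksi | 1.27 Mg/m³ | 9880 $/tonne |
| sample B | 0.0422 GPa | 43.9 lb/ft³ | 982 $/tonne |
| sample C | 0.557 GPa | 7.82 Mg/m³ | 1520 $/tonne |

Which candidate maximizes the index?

Screen on constraints: cost ≤ 9.2 $/kg. Survivors: sample F, sample J, sample B, sample C.
After converting to SI:
  sample F: σ_y = 263.0 MPa, ρ = 8870 kg/m³
  sample J: σ_y = 32.50 MPa, ρ = 2210 kg/m³
  sample B: σ_y = 42.20 MPa, ρ = 703.2 kg/m³
  sample C: σ_y = 557.0 MPa, ρ = 7820 kg/m³
  sample B: M = 17.2×10⁻³
  sample C: M = 8.66×10⁻³
  sample F: M = 4.63×10⁻³
  sample J: M = 4.61×10⁻³
Sample B ranks first.

sample B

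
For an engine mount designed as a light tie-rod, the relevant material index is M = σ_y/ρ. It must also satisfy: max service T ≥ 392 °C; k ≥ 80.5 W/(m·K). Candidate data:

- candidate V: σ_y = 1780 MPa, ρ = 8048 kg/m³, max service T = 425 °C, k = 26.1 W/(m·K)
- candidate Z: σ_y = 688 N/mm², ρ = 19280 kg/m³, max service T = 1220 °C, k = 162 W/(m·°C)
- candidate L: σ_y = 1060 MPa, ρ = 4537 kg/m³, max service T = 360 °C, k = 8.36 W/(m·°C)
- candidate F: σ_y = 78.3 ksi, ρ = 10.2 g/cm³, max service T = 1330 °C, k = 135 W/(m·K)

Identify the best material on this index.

candidate F

Screen on constraints: max service T ≥ 392 °C; k ≥ 80.5 W/(m·K). Survivors: candidate Z, candidate F.
Convert each candidate to consistent units, then evaluate M:
  candidate Z: σ_y = 688.0 MPa, ρ = 19280 kg/m³
  candidate F: σ_y = 539.9 MPa, ρ = 10200 kg/m³
  candidate F: M = 52.9 kN·m/kg
  candidate Z: M = 35.7 kN·m/kg
The maximum is for candidate F.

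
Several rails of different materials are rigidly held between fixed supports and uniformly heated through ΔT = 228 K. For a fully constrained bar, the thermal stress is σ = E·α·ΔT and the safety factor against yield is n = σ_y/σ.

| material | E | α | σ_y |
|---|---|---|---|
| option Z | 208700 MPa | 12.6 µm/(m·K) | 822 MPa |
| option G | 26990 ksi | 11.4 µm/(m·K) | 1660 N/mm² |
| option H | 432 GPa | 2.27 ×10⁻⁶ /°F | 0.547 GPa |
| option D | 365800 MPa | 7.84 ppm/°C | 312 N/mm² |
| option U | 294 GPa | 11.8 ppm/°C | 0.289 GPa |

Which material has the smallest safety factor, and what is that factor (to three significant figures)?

option U, n = 0.365

Per material, after unit conversion:
  option Z: E = 208.7, α = 12.6, σ_y = 822.0 → σ = 600 MPa, n = 1.37
  option G: E = 186.1, α = 11.4, σ_y = 1660 → σ = 484 MPa, n = 3.43
  option H: E = 432.0, α = 4.09, σ_y = 547.0 → σ = 402 MPa, n = 1.36
  option D: E = 365.8, α = 7.84, σ_y = 312.0 → σ = 654 MPa, n = 0.477
  option U: E = 294.0, α = 11.8, σ_y = 289.0 → σ = 791 MPa, n = 0.365
Option U has the lowest safety factor, n = 0.365.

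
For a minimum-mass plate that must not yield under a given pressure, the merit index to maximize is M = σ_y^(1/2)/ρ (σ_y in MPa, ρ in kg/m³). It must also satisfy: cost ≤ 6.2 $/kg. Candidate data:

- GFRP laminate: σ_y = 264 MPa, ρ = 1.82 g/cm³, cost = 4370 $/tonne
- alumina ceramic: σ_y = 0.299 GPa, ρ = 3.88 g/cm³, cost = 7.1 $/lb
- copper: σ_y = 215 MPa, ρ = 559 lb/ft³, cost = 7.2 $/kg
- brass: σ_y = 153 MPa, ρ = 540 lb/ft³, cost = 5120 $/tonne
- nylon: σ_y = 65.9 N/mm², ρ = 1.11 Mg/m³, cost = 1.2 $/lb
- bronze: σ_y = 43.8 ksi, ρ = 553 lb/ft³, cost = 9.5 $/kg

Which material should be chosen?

GFRP laminate

Screen on constraints: cost ≤ 6.2 $/kg. Survivors: GFRP laminate, brass, nylon.
Convert each candidate to consistent units, then evaluate M:
  GFRP laminate: σ_y = 264.0 MPa, ρ = 1820 kg/m³
  brass: σ_y = 153.0 MPa, ρ = 8650 kg/m³
  nylon: σ_y = 65.90 MPa, ρ = 1110 kg/m³
  GFRP laminate: M = 8.93×10⁻³
  nylon: M = 7.31×10⁻³
  brass: M = 1.43×10⁻³
GFRP laminate ranks first.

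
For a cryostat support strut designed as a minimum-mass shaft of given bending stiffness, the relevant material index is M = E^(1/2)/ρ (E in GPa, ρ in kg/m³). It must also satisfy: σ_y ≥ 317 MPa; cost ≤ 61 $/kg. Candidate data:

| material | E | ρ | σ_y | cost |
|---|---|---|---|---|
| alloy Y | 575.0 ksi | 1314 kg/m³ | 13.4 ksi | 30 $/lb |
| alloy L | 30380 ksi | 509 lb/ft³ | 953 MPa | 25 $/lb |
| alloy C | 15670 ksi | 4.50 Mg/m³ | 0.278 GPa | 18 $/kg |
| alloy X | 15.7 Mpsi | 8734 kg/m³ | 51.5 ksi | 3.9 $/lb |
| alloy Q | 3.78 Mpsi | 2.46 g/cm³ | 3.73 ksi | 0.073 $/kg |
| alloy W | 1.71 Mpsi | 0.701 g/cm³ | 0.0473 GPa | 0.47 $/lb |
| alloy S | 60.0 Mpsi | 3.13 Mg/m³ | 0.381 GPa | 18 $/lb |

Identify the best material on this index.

alloy S

Screen on constraints: σ_y ≥ 317 MPa; cost ≤ 61 $/kg. Survivors: alloy L, alloy X, alloy S.
Convert each candidate to consistent units, then evaluate M:
  alloy L: E = 209.5 GPa, ρ = 8153 kg/m³
  alloy X: E = 108.2 GPa, ρ = 8734 kg/m³
  alloy S: E = 413.7 GPa, ρ = 3130 kg/m³
  alloy S: M = 6.50×10⁻³
  alloy L: M = 1.78×10⁻³
  alloy X: M = 1.19×10⁻³
Alloy S ranks first.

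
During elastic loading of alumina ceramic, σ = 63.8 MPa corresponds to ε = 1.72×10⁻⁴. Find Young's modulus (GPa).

371 GPa

E = σ/ε = 63.8 MPa / 1.72×10⁻⁴ = 370900 MPa = 371 GPa.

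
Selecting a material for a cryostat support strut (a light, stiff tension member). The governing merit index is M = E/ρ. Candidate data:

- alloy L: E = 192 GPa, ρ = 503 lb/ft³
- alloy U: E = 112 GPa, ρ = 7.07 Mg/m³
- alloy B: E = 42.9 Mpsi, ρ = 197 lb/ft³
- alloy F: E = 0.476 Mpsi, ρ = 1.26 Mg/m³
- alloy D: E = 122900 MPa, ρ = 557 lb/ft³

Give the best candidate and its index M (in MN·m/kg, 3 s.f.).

Normalizing units and computing the index:
  alloy L: E = 192.0 GPa, ρ = 8057 kg/m³
  alloy U: E = 112.0 GPa, ρ = 7070 kg/m³
  alloy B: E = 295.8 GPa, ρ = 3156 kg/m³
  alloy F: E = 3.282 GPa, ρ = 1260 kg/m³
  alloy D: E = 122.9 GPa, ρ = 8922 kg/m³
  alloy B: M = 93.7 MN·m/kg
  alloy L: M = 23.8 MN·m/kg
  alloy U: M = 15.8 MN·m/kg
  alloy D: M = 13.8 MN·m/kg
  alloy F: M = 2.60 MN·m/kg
Alloy B ranks first.

alloy B, M = 93.7 MN·m/kg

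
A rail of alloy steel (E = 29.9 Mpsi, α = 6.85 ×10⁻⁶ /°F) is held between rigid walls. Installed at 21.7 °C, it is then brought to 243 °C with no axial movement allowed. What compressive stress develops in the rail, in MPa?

563 MPa

E = 29.9 Mpsi = 206.2 GPa.
α = 6.85×10⁻⁶/°F × 9/5 = 12.3×10⁻⁶/K.
ΔT = 221.3 K. Constrained thermal stress σ = E·α·ΔT = 206.2×10³ MPa × 12.3×10⁻⁶ × 221.3 = 563 MPa (compressive).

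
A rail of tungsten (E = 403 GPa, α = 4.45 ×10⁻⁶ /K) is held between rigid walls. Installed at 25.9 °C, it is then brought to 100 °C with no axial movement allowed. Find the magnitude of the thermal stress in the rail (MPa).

ΔT = 74.10 K. Constrained thermal stress σ = E·α·ΔT = 403.0×10³ MPa × 4.45×10⁻⁶ × 74.10 = 133 MPa (compressive).

133 MPa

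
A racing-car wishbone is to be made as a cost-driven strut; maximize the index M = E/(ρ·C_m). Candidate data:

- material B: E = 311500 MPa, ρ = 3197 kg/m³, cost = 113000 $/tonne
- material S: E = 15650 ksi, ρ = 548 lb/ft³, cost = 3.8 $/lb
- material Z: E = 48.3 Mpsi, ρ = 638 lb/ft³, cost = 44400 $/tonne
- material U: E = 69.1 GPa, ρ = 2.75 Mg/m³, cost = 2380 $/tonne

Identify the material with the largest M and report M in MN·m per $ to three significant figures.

material U, M = 10.6 MN·m per $

Convert each candidate to consistent units, then evaluate M:
  material B: E = 311.5 GPa, ρ = 3197 kg/m³, cost = 113.0 $/kg
  material S: E = 107.9 GPa, ρ = 8778 kg/m³, cost = 8.377 $/kg
  material Z: E = 333.0 GPa, ρ = 10220 kg/m³, cost = 44.40 $/kg
  material U: E = 69.10 GPa, ρ = 2750 kg/m³, cost = 2.380 $/kg
  material U: M = 10.6 MN·m per $
  material S: M = 1.47 MN·m per $
  material B: M = 0.862 MN·m per $
  material Z: M = 0.734 MN·m per $
Highest index: material U.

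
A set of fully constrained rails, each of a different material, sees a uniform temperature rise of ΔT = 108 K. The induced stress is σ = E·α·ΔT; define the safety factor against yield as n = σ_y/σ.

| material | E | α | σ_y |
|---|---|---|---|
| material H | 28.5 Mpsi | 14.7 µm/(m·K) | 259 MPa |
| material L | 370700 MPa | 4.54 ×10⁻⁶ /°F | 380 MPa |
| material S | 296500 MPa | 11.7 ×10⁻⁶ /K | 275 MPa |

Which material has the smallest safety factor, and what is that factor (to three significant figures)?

Per material, after unit conversion:
  material H: E = 196.5, α = 14.7, σ_y = 259.0 → σ = 312 MPa, n = 0.830
  material L: E = 370.7, α = 8.17, σ_y = 380.0 → σ = 327 MPa, n = 1.16
  material S: E = 296.5, α = 11.7, σ_y = 275.0 → σ = 375 MPa, n = 0.734
The minimum is material S at n = 0.734.

material S, n = 0.734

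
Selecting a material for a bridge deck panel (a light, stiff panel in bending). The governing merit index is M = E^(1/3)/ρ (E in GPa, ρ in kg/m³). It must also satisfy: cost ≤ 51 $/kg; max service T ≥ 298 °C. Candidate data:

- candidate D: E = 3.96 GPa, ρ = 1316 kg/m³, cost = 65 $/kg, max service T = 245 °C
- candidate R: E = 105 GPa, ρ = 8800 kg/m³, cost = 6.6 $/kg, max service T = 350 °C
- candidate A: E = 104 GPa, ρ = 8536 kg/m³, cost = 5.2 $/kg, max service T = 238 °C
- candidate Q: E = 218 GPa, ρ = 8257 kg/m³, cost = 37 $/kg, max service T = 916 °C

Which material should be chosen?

Screen on constraints: cost ≤ 51 $/kg; max service T ≥ 298 °C. Survivors: candidate R, candidate Q.
Evaluate M for each candidate:
  candidate Q: M = 0.729×10⁻³
  candidate R: M = 0.536×10⁻³
Candidate Q ranks first.

candidate Q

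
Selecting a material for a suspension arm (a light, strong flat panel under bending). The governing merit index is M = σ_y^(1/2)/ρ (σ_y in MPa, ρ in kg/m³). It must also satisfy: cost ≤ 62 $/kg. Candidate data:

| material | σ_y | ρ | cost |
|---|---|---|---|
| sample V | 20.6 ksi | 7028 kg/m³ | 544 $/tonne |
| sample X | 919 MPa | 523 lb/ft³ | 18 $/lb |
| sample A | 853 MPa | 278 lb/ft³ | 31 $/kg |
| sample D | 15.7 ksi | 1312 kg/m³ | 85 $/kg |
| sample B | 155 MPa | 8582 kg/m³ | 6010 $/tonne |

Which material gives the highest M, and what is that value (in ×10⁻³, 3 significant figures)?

sample A, M = 6.56×10⁻³

Screen on constraints: cost ≤ 62 $/kg. Survivors: sample V, sample X, sample A, sample B.
After converting to SI:
  sample V: σ_y = 142.0 MPa, ρ = 7028 kg/m³
  sample X: σ_y = 919.0 MPa, ρ = 8378 kg/m³
  sample A: σ_y = 853.0 MPa, ρ = 4453 kg/m³
  sample B: σ_y = 155.0 MPa, ρ = 8582 kg/m³
  sample A: M = 6.56×10⁻³
  sample X: M = 3.62×10⁻³
  sample V: M = 1.70×10⁻³
  sample B: M = 1.45×10⁻³
Highest index: sample A.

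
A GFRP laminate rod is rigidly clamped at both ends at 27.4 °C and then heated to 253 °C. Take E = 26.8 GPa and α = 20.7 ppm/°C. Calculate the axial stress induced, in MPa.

ΔT = 225.6 K. Constrained thermal stress σ = E·α·ΔT = 26.80×10³ MPa × 20.7×10⁻⁶ × 225.6 = 125 MPa (compressive).

125 MPa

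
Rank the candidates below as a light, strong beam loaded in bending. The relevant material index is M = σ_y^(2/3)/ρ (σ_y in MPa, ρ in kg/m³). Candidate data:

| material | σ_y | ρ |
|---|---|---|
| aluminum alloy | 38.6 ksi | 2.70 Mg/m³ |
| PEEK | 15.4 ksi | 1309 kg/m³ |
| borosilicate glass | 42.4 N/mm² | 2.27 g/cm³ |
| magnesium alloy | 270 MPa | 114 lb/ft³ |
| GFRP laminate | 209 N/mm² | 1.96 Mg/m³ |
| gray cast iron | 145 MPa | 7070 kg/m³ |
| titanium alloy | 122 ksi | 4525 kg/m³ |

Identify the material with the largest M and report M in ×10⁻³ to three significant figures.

magnesium alloy, M = 22.9×10⁻³

Convert each candidate to consistent units, then evaluate M:
  aluminum alloy: σ_y = 266.1 MPa, ρ = 2700 kg/m³
  PEEK: σ_y = 106.2 MPa, ρ = 1309 kg/m³
  borosilicate glass: σ_y = 42.40 MPa, ρ = 2270 kg/m³
  magnesium alloy: σ_y = 270.0 MPa, ρ = 1826 kg/m³
  GFRP laminate: σ_y = 209.0 MPa, ρ = 1960 kg/m³
  gray cast iron: σ_y = 145.0 MPa, ρ = 7070 kg/m³
  titanium alloy: σ_y = 841.2 MPa, ρ = 4525 kg/m³
  magnesium alloy: M = 22.9×10⁻³
  titanium alloy: M = 19.7×10⁻³
  GFRP laminate: M = 18.0×10⁻³
  PEEK: M = 17.1×10⁻³
  aluminum alloy: M = 15.3×10⁻³
  borosilicate glass: M = 5.36×10⁻³
  gray cast iron: M = 3.90×10⁻³
Magnesium alloy ranks first.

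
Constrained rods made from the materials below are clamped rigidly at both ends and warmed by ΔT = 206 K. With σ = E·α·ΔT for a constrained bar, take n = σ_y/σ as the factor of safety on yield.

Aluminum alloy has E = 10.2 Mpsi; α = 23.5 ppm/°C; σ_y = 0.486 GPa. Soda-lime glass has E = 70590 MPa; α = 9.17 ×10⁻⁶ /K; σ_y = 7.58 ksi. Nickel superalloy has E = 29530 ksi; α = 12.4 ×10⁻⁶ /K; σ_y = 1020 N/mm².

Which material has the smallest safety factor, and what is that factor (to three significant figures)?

soda-lime glass, n = 0.392

In consistent units (E in GPa, α in ×10⁻⁶/K, σ_y in MPa):
  aluminum alloy: E = 70.33, α = 23.5, σ_y = 486.0 → σ = 340 MPa, n = 1.43
  soda-lime glass: E = 70.59, α = 9.17, σ_y = 52.26 → σ = 133 MPa, n = 0.392
  nickel superalloy: E = 203.6, α = 12.4, σ_y = 1020 → σ = 520 MPa, n = 1.96
Smallest n: soda-lime glass with n = 0.392.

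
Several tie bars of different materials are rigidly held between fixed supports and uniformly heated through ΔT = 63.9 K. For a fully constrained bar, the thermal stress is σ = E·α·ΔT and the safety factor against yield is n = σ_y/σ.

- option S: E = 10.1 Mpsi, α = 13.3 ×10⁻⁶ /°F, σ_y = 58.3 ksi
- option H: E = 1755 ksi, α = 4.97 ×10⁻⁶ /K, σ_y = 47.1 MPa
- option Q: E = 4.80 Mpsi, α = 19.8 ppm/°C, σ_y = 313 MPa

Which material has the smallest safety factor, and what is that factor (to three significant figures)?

option S, n = 3.77

In consistent units (E in GPa, α in ×10⁻⁶/K, σ_y in MPa):
  option S: E = 69.64, α = 23.9, σ_y = 402.0 → σ = 107 MPa, n = 3.77
  option H: E = 12.10, α = 4.97, σ_y = 47.10 → σ = 3.84 MPa, n = 12.3
  option Q: E = 33.09, α = 19.8, σ_y = 313.0 → σ = 41.9 MPa, n = 7.48
Option S has the lowest safety factor, n = 3.77.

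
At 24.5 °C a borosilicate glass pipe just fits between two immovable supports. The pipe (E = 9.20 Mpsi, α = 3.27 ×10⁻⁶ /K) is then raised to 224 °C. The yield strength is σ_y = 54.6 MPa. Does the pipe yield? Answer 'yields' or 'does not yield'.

does not yield

E = 9.20 Mpsi = 63.43 GPa.
ΔT = 199.5 K. Constrained thermal stress σ = E·α·ΔT = 63.43×10³ MPa × 3.27×10⁻⁶ × 199.5 = 41.4 MPa (compressive).
Compare to σ_y = 54.6 MPa: σ < σ_y, so it does not yield.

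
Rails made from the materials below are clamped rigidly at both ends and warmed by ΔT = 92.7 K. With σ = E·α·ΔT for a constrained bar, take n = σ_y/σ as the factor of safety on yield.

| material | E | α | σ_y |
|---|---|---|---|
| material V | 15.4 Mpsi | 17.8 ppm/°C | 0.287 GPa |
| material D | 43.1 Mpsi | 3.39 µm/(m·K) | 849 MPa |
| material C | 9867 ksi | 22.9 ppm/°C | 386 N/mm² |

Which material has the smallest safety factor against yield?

In consistent units (E in GPa, α in ×10⁻⁶/K, σ_y in MPa):
  material V: E = 106.2, α = 17.8, σ_y = 287.0 → σ = 175 MPa, n = 1.64
  material D: E = 297.2, α = 3.39, σ_y = 849.0 → σ = 93.4 MPa, n = 9.09
  material C: E = 68.03, α = 22.9, σ_y = 386.0 → σ = 144 MPa, n = 2.67
Smallest n: material V with n = 1.64.

material V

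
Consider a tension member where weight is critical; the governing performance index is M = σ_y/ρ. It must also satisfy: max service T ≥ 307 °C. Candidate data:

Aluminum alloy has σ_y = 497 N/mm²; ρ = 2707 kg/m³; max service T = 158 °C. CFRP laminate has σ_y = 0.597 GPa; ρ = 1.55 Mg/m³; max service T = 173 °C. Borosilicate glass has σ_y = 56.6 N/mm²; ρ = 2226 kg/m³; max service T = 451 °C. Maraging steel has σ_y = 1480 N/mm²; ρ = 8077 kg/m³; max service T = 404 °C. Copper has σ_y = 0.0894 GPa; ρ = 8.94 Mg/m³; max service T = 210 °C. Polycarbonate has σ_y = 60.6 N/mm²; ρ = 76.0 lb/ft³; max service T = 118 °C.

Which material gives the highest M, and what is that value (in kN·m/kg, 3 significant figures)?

maraging steel, M = 183 kN·m/kg

Screen on constraints: max service T ≥ 307 °C. Survivors: borosilicate glass, maraging steel.
Convert each candidate to consistent units, then evaluate M:
  borosilicate glass: σ_y = 56.60 MPa, ρ = 2226 kg/m³
  maraging steel: σ_y = 1480 MPa, ρ = 8077 kg/m³
  maraging steel: M = 183 kN·m/kg
  borosilicate glass: M = 25.4 kN·m/kg
Maraging steel has the largest M.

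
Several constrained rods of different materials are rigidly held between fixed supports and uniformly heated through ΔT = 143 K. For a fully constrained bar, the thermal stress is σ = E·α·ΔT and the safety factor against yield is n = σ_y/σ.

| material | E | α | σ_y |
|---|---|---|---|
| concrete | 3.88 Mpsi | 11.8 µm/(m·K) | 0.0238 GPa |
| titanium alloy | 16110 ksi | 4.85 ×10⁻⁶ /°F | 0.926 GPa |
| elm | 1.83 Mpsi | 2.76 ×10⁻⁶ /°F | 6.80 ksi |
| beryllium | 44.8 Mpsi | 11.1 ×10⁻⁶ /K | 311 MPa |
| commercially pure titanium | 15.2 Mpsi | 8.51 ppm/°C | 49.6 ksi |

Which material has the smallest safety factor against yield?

With everything in SI (GPa, ×10⁻⁶/K, MPa):
  concrete: E = 26.75, α = 11.8, σ_y = 23.80 → σ = 45.1 MPa, n = 0.527
  titanium alloy: E = 111.1, α = 8.73, σ_y = 926.0 → σ = 139 MPa, n = 6.68
  elm: E = 12.62, α = 4.97, σ_y = 46.88 → σ = 8.96 MPa, n = 5.23
  beryllium: E = 308.9, α = 11.1, σ_y = 311.0 → σ = 490 MPa, n = 0.634
  commercially pure titanium: E = 104.8, α = 8.51, σ_y = 342.0 → σ = 128 MPa, n = 2.68
Smallest n: concrete with n = 0.527.

concrete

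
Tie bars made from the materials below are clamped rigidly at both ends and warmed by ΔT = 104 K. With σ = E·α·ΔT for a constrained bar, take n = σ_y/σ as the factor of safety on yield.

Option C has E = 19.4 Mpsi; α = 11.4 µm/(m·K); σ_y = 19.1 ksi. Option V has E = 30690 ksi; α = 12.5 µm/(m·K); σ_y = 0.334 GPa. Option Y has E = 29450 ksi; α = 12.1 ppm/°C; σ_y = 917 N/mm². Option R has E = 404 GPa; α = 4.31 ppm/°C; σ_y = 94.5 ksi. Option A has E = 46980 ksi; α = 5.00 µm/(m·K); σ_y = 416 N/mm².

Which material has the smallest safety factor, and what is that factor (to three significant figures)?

In consistent units (E in GPa, α in ×10⁻⁶/K, σ_y in MPa):
  option C: E = 133.8, α = 11.4, σ_y = 131.7 → σ = 159 MPa, n = 0.830
  option V: E = 211.6, α = 12.5, σ_y = 334.0 → σ = 275 MPa, n = 1.21
  option Y: E = 203.1, α = 12.1, σ_y = 917.0 → σ = 256 MPa, n = 3.59
  option R: E = 404.0, α = 4.31, σ_y = 651.6 → σ = 181 MPa, n = 3.60
  option A: E = 323.9, α = 5.00, σ_y = 416.0 → σ = 168 MPa, n = 2.47
Smallest n: option C with n = 0.830.

option C, n = 0.830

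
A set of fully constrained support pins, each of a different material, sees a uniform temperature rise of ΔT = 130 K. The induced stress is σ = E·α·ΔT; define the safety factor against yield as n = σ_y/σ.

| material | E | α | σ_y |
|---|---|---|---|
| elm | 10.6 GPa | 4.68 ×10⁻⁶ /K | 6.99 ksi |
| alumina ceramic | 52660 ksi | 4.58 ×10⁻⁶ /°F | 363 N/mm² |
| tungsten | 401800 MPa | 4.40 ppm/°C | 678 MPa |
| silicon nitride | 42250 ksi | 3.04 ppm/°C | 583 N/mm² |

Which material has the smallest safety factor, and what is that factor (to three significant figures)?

alumina ceramic, n = 0.933

With everything in SI (GPa, ×10⁻⁶/K, MPa):
  elm: E = 10.60, α = 4.68, σ_y = 48.19 → σ = 6.45 MPa, n = 7.47
  alumina ceramic: E = 363.1, α = 8.24, σ_y = 363.0 → σ = 389 MPa, n = 0.933
  tungsten: E = 401.8, α = 4.40, σ_y = 678.0 → σ = 230 MPa, n = 2.95
  silicon nitride: E = 291.3, α = 3.04, σ_y = 583.0 → σ = 115 MPa, n = 5.06
Smallest n: alumina ceramic with n = 0.933.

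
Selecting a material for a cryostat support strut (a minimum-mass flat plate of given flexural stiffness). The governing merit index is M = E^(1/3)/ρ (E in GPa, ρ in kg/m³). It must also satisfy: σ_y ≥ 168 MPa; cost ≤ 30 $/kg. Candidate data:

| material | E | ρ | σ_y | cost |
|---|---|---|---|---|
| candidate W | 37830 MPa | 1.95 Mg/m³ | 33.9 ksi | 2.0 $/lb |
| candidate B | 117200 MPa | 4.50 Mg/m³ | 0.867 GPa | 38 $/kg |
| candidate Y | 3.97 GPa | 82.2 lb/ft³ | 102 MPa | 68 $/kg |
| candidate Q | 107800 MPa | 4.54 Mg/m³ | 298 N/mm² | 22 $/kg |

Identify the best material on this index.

Screen on constraints: σ_y ≥ 168 MPa; cost ≤ 30 $/kg. Survivors: candidate W, candidate Q.
Convert each candidate to consistent units, then evaluate M:
  candidate W: E = 37.83 GPa, ρ = 1950 kg/m³
  candidate Q: E = 107.8 GPa, ρ = 4540 kg/m³
  candidate W: M = 1.72×10⁻³
  candidate Q: M = 1.05×10⁻³
The maximum is for candidate W.

candidate W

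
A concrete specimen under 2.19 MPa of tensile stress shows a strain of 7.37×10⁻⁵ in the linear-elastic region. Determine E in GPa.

E = σ/ε = 2.19 MPa / 7.37×10⁻⁵ = 29720 MPa = 29.7 GPa.

29.7 GPa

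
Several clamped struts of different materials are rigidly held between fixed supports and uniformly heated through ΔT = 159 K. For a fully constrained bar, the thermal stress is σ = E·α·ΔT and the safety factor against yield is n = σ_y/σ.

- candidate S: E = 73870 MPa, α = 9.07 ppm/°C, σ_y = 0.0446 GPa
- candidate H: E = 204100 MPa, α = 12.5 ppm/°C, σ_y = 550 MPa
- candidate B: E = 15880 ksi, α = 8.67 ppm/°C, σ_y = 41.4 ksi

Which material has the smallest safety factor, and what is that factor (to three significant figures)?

Converting E to GPa, α to ×10⁻⁶/K, σ_y to MPa, then σ and n for each:
  candidate S: E = 73.87, α = 9.07, σ_y = 44.60 → σ = 107 MPa, n = 0.419
  candidate H: E = 204.1, α = 12.5, σ_y = 550.0 → σ = 406 MPa, n = 1.36
  candidate B: E = 109.5, α = 8.67, σ_y = 285.4 → σ = 151 MPa, n = 1.89
Candidate S has the lowest safety factor, n = 0.419.

candidate S, n = 0.419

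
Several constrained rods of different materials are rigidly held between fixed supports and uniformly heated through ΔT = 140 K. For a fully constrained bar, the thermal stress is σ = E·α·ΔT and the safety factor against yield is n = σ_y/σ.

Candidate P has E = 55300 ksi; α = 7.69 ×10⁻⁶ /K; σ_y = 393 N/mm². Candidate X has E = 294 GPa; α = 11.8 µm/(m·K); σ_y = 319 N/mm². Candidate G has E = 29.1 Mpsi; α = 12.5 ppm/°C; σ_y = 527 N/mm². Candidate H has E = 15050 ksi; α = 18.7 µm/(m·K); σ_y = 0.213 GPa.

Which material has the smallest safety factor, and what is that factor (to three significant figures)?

candidate X, n = 0.657

With everything in SI (GPa, ×10⁻⁶/K, MPa):
  candidate P: E = 381.3, α = 7.69, σ_y = 393.0 → σ = 410 MPa, n = 0.957
  candidate X: E = 294.0, α = 11.8, σ_y = 319.0 → σ = 486 MPa, n = 0.657
  candidate G: E = 200.6, α = 12.5, σ_y = 527.0 → σ = 351 MPa, n = 1.50
  candidate H: E = 103.8, α = 18.7, σ_y = 213.0 → σ = 272 MPa, n = 0.784
The minimum is candidate X at n = 0.657.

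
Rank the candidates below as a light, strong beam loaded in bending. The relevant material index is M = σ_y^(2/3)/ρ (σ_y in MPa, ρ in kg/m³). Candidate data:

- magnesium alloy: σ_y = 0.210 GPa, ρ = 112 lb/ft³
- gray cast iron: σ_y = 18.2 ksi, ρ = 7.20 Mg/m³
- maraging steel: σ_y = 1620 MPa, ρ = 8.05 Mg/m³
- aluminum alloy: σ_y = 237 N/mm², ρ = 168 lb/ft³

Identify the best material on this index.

Normalizing units and computing the index:
  magnesium alloy: σ_y = 210.0 MPa, ρ = 1794 kg/m³
  gray cast iron: σ_y = 125.5 MPa, ρ = 7200 kg/m³
  maraging steel: σ_y = 1620 MPa, ρ = 8050 kg/m³
  aluminum alloy: σ_y = 237.0 MPa, ρ = 2691 kg/m³
  magnesium alloy: M = 19.7×10⁻³
  maraging steel: M = 17.1×10⁻³
  aluminum alloy: M = 14.2×10⁻³
  gray cast iron: M = 3.48×10⁻³
Magnesium alloy has the largest M.

magnesium alloy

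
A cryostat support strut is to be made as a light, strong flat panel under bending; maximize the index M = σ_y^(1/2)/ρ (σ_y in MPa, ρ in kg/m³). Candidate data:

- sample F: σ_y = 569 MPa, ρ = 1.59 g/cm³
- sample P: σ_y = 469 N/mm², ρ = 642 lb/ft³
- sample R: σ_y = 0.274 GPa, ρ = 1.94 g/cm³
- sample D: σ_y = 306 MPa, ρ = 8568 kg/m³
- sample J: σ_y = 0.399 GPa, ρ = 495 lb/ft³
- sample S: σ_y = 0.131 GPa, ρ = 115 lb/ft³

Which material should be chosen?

sample F

After converting to SI:
  sample F: σ_y = 569.0 MPa, ρ = 1590 kg/m³
  sample P: σ_y = 469.0 MPa, ρ = 10280 kg/m³
  sample R: σ_y = 274.0 MPa, ρ = 1940 kg/m³
  sample D: σ_y = 306.0 MPa, ρ = 8568 kg/m³
  sample J: σ_y = 399.0 MPa, ρ = 7929 kg/m³
  sample S: σ_y = 131.0 MPa, ρ = 1842 kg/m³
  sample F: M = 15.0×10⁻³
  sample R: M = 8.53×10⁻³
  sample S: M = 6.21×10⁻³
  sample J: M = 2.52×10⁻³
  sample P: M = 2.11×10⁻³
  sample D: M = 2.04×10⁻³
Highest index: sample F.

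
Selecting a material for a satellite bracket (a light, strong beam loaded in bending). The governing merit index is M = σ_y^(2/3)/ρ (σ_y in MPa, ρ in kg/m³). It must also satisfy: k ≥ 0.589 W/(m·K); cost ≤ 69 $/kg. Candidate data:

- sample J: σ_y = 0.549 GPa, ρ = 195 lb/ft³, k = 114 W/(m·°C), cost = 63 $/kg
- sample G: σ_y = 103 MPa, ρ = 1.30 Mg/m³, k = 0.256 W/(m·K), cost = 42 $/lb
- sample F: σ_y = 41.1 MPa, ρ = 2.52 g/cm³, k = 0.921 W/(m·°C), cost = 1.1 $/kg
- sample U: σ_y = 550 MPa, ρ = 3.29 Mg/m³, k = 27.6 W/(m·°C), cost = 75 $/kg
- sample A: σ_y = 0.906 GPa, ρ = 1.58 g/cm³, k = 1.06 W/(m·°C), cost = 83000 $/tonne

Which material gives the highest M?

Screen on constraints: k ≥ 0.589 W/(m·K); cost ≤ 69 $/kg. Survivors: sample J, sample F.
Putting every candidate on a common basis:
  sample J: σ_y = 549.0 MPa, ρ = 3124 kg/m³
  sample F: σ_y = 41.10 MPa, ρ = 2520 kg/m³
  sample J: M = 21.5×10⁻³
  sample F: M = 4.73×10⁻³
Sample J ranks first.

sample J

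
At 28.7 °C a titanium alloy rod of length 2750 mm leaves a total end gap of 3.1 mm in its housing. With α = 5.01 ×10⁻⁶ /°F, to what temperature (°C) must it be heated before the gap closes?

α = 5.01×10⁻⁶/°F × 9/5 = 9.02×10⁻⁶/K.
α·L₀·ΔT = 3.1 mm ⇒ ΔT = 3.1 / (9.02×10⁻⁶ × 2750.0) = 125.0 K.
T = 28.7 + 125.0 = 153.7 °C.

154 °C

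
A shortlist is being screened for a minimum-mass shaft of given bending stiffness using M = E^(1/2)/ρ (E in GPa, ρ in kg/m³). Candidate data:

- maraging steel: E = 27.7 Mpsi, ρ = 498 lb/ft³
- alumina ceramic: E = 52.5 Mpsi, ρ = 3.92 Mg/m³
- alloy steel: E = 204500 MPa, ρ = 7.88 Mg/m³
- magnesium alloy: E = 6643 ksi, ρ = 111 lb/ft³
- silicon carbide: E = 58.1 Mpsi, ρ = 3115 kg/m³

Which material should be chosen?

silicon carbide

Convert each candidate to consistent units, then evaluate M:
  maraging steel: E = 191.0 GPa, ρ = 7977 kg/m³
  alumina ceramic: E = 362.0 GPa, ρ = 3920 kg/m³
  alloy steel: E = 204.5 GPa, ρ = 7880 kg/m³
  magnesium alloy: E = 45.80 GPa, ρ = 1778 kg/m³
  silicon carbide: E = 400.6 GPa, ρ = 3115 kg/m³
  silicon carbide: M = 6.43×10⁻³
  alumina ceramic: M = 4.85×10⁻³
  magnesium alloy: M = 3.81×10⁻³
  alloy steel: M = 1.81×10⁻³
  maraging steel: M = 1.73×10⁻³
Highest index: silicon carbide.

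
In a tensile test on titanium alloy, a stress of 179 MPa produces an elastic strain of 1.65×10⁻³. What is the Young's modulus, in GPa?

108 GPa

E = σ/ε = 179 MPa / 1.65×10⁻³ = 108500 MPa = 108 GPa.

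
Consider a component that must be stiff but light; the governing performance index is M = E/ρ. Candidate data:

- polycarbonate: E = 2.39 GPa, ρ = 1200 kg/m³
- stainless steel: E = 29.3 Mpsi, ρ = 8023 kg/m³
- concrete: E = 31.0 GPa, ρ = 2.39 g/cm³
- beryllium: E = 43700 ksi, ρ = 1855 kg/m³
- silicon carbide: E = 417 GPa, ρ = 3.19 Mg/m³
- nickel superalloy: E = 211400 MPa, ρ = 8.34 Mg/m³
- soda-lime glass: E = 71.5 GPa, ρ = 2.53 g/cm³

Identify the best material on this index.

Convert each candidate to consistent units, then evaluate M:
  polycarbonate: E = 2.390 GPa, ρ = 1200 kg/m³
  stainless steel: E = 202.0 GPa, ρ = 8023 kg/m³
  concrete: E = 31.00 GPa, ρ = 2390 kg/m³
  beryllium: E = 301.3 GPa, ρ = 1855 kg/m³
  silicon carbide: E = 417.0 GPa, ρ = 3190 kg/m³
  nickel superalloy: E = 211.4 GPa, ρ = 8340 kg/m³
  soda-lime glass: E = 71.50 GPa, ρ = 2530 kg/m³
  beryllium: M = 162 MN·m/kg
  silicon carbide: M = 131 MN·m/kg
  soda-lime glass: M = 28.3 MN·m/kg
  nickel superalloy: M = 25.3 MN·m/kg
  stainless steel: M = 25.2 MN·m/kg
  concrete: M = 13.0 MN·m/kg
  polycarbonate: M = 1.99 MN·m/kg
Beryllium ranks first.

beryllium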